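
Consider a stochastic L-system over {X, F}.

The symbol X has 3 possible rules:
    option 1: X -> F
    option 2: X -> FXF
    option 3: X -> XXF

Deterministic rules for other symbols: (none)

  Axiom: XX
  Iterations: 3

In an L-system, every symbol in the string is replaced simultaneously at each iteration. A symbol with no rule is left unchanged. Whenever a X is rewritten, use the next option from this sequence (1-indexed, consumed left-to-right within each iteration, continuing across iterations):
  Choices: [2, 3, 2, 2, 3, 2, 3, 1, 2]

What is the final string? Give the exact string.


Step 0: XX
Step 1: FXFXXF  (used choices [2, 3])
Step 2: FFXFFFXFXXFF  (used choices [2, 2, 3])
Step 3: FFFXFFFFXXFFFFXFFF  (used choices [2, 3, 1, 2])

Answer: FFFXFFFFXXFFFFXFFF


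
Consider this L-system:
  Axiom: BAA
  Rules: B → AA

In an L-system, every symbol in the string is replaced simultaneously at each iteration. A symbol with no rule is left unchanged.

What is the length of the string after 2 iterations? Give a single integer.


Answer: 4

Derivation:
Step 0: length = 3
Step 1: length = 4
Step 2: length = 4


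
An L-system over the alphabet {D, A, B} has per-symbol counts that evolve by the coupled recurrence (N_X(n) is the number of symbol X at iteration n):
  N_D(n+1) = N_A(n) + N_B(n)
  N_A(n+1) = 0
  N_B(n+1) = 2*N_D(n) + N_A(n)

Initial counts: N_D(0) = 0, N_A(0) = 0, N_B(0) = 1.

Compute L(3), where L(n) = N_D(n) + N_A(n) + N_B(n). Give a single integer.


Step 0: N_D=0, N_A=0, N_B=1, L=1
Step 1: N_D=1, N_A=0, N_B=0, L=1
Step 2: N_D=0, N_A=0, N_B=2, L=2
Step 3: N_D=2, N_A=0, N_B=0, L=2

Answer: 2


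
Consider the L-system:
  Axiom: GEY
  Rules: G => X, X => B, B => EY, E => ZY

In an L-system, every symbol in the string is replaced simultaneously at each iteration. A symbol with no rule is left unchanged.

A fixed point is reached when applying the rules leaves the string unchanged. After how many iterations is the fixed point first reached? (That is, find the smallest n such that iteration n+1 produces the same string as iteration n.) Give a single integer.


Answer: 4

Derivation:
Step 0: GEY
Step 1: XZYY
Step 2: BZYY
Step 3: EYZYY
Step 4: ZYYZYY
Step 5: ZYYZYY  (unchanged — fixed point at step 4)


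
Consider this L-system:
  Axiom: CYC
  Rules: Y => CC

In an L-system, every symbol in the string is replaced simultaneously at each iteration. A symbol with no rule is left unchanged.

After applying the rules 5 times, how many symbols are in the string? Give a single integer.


Step 0: length = 3
Step 1: length = 4
Step 2: length = 4
Step 3: length = 4
Step 4: length = 4
Step 5: length = 4

Answer: 4


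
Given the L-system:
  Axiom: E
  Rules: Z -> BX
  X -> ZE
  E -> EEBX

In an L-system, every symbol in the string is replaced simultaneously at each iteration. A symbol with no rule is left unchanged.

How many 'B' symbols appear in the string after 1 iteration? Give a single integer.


Step 0: E  (0 'B')
Step 1: EEBX  (1 'B')

Answer: 1


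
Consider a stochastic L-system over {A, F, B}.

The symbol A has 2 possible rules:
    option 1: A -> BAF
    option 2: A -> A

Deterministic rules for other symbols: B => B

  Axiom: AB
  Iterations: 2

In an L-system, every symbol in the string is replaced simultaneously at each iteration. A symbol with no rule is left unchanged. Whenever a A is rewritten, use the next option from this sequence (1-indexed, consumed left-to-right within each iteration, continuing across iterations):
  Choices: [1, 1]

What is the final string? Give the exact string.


Step 0: AB
Step 1: BAFB  (used choices [1])
Step 2: BBAFFB  (used choices [1])

Answer: BBAFFB


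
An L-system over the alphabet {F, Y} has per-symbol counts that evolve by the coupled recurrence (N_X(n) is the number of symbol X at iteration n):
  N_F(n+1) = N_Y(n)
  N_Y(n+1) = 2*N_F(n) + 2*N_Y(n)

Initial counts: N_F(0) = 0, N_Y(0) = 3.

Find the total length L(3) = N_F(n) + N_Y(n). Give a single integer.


Answer: 66

Derivation:
Step 0: N_F=0, N_Y=3, L=3
Step 1: N_F=3, N_Y=6, L=9
Step 2: N_F=6, N_Y=18, L=24
Step 3: N_F=18, N_Y=48, L=66


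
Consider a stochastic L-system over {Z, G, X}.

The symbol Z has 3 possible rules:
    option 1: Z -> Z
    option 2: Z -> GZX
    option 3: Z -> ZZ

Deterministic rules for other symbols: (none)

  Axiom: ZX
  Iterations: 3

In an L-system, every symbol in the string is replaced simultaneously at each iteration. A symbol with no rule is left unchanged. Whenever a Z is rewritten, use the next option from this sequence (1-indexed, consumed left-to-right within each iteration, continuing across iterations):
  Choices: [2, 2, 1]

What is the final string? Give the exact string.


Answer: GGZXXX

Derivation:
Step 0: ZX
Step 1: GZXX  (used choices [2])
Step 2: GGZXXX  (used choices [2])
Step 3: GGZXXX  (used choices [1])


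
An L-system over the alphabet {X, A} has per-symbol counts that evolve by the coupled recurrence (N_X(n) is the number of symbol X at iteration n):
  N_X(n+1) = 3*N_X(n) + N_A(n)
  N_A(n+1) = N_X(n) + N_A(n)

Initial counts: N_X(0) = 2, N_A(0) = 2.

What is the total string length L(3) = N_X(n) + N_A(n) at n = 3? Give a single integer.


Answer: 136

Derivation:
Step 0: N_X=2, N_A=2, L=4
Step 1: N_X=8, N_A=4, L=12
Step 2: N_X=28, N_A=12, L=40
Step 3: N_X=96, N_A=40, L=136


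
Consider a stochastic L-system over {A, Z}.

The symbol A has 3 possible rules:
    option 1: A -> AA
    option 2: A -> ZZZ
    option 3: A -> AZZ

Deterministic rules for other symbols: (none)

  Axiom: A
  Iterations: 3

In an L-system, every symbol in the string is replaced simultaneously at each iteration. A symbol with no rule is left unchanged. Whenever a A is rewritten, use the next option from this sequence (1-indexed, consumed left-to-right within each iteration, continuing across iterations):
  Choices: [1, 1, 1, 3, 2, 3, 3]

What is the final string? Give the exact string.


Step 0: A
Step 1: AA  (used choices [1])
Step 2: AAAA  (used choices [1, 1])
Step 3: AZZZZZAZZAZZ  (used choices [3, 2, 3, 3])

Answer: AZZZZZAZZAZZ


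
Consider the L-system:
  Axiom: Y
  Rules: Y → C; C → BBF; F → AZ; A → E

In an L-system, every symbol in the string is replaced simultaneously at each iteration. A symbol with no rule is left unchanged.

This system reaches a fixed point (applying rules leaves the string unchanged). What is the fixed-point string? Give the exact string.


Step 0: Y
Step 1: C
Step 2: BBF
Step 3: BBAZ
Step 4: BBEZ
Step 5: BBEZ  (unchanged — fixed point at step 4)

Answer: BBEZ


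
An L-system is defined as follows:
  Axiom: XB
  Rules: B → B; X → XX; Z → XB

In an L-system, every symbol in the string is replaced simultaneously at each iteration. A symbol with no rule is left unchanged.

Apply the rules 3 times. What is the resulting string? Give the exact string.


Answer: XXXXXXXXB

Derivation:
Step 0: XB
Step 1: XXB
Step 2: XXXXB
Step 3: XXXXXXXXB


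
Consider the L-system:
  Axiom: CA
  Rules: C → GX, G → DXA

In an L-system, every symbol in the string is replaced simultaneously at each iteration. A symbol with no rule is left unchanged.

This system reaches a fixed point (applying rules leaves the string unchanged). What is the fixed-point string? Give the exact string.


Step 0: CA
Step 1: GXA
Step 2: DXAXA
Step 3: DXAXA  (unchanged — fixed point at step 2)

Answer: DXAXA


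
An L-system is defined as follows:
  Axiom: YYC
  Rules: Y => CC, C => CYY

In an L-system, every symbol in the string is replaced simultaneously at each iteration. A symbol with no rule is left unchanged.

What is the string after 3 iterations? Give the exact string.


Step 0: YYC
Step 1: CCCCCYY
Step 2: CYYCYYCYYCYYCYYCCCC
Step 3: CYYCCCCCYYCCCCCYYCCCCCYYCCCCCYYCCCCCYYCYYCYYCYY

Answer: CYYCCCCCYYCCCCCYYCCCCCYYCCCCCYYCCCCCYYCYYCYYCYY


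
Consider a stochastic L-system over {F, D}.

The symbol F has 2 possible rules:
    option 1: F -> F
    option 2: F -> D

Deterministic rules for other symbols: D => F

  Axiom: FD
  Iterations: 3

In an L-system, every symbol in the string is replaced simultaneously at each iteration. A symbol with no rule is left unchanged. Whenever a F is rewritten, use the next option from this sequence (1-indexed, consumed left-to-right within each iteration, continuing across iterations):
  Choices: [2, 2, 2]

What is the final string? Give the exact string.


Step 0: FD
Step 1: DF  (used choices [2])
Step 2: FD  (used choices [2])
Step 3: DF  (used choices [2])

Answer: DF


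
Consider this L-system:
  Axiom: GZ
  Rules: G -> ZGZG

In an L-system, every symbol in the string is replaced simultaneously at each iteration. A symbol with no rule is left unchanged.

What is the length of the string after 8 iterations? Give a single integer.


Answer: 767

Derivation:
Step 0: length = 2
Step 1: length = 5
Step 2: length = 11
Step 3: length = 23
Step 4: length = 47
Step 5: length = 95
Step 6: length = 191
Step 7: length = 383
Step 8: length = 767


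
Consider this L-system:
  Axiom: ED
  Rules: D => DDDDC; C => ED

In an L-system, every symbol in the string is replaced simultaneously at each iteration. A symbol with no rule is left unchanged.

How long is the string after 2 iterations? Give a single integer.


Step 0: length = 2
Step 1: length = 6
Step 2: length = 23

Answer: 23


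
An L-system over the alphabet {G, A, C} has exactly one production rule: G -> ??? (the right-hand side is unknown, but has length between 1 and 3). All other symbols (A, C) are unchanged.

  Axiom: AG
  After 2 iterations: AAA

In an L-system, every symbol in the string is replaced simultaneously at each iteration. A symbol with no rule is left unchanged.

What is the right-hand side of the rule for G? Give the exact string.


Answer: AA

Derivation:
Trying G -> AA:
  Step 0: AG
  Step 1: AAA
  Step 2: AAA
Matches the given result.


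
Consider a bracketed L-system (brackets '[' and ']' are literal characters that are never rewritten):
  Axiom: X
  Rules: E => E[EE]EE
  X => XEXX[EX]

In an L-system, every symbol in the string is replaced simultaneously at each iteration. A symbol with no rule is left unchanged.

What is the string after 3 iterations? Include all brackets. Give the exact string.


Answer: XEXX[EX]E[EE]EEXEXX[EX]XEXX[EX][E[EE]EEXEXX[EX]]E[EE]EE[E[EE]EEE[EE]EE]E[EE]EEE[EE]EEXEXX[EX]E[EE]EEXEXX[EX]XEXX[EX][E[EE]EEXEXX[EX]]XEXX[EX]E[EE]EEXEXX[EX]XEXX[EX][E[EE]EEXEXX[EX]][E[EE]EE[E[EE]EEE[EE]EE]E[EE]EEE[EE]EEXEXX[EX]E[EE]EEXEXX[EX]XEXX[EX][E[EE]EEXEXX[EX]]]

Derivation:
Step 0: X
Step 1: XEXX[EX]
Step 2: XEXX[EX]E[EE]EEXEXX[EX]XEXX[EX][E[EE]EEXEXX[EX]]
Step 3: XEXX[EX]E[EE]EEXEXX[EX]XEXX[EX][E[EE]EEXEXX[EX]]E[EE]EE[E[EE]EEE[EE]EE]E[EE]EEE[EE]EEXEXX[EX]E[EE]EEXEXX[EX]XEXX[EX][E[EE]EEXEXX[EX]]XEXX[EX]E[EE]EEXEXX[EX]XEXX[EX][E[EE]EEXEXX[EX]][E[EE]EE[E[EE]EEE[EE]EE]E[EE]EEE[EE]EEXEXX[EX]E[EE]EEXEXX[EX]XEXX[EX][E[EE]EEXEXX[EX]]]


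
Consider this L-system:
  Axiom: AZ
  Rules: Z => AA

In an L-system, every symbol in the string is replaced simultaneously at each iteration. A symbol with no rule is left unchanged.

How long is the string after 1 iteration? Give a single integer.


Answer: 3

Derivation:
Step 0: length = 2
Step 1: length = 3


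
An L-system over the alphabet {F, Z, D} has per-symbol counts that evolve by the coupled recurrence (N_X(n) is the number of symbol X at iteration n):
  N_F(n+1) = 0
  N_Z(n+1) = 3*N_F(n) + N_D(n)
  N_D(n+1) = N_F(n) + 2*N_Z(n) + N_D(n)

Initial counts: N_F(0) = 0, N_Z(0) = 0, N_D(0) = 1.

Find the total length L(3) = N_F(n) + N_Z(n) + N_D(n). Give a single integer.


Step 0: N_F=0, N_Z=0, N_D=1, L=1
Step 1: N_F=0, N_Z=1, N_D=1, L=2
Step 2: N_F=0, N_Z=1, N_D=3, L=4
Step 3: N_F=0, N_Z=3, N_D=5, L=8

Answer: 8


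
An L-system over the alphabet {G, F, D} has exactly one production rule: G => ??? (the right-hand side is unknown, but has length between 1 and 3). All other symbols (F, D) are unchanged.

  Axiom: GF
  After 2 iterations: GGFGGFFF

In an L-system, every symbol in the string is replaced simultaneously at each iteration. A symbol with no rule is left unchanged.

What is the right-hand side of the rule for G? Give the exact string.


Answer: GGF

Derivation:
Trying G => GGF:
  Step 0: GF
  Step 1: GGFF
  Step 2: GGFGGFFF
Matches the given result.


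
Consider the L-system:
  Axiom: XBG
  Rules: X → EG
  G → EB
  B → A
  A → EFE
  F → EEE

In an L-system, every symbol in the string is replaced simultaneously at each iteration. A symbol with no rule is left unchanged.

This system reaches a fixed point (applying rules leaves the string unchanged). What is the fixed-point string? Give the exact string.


Step 0: XBG
Step 1: EGAEB
Step 2: EEBEFEEA
Step 3: EEAEEEEEEEFE
Step 4: EEEFEEEEEEEEEEEE
Step 5: EEEEEEEEEEEEEEEEEE
Step 6: EEEEEEEEEEEEEEEEEE  (unchanged — fixed point at step 5)

Answer: EEEEEEEEEEEEEEEEEE


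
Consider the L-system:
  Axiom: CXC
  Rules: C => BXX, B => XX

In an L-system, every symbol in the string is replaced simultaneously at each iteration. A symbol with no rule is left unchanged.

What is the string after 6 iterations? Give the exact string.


Step 0: CXC
Step 1: BXXXBXX
Step 2: XXXXXXXXX
Step 3: XXXXXXXXX
Step 4: XXXXXXXXX
Step 5: XXXXXXXXX
Step 6: XXXXXXXXX

Answer: XXXXXXXXX


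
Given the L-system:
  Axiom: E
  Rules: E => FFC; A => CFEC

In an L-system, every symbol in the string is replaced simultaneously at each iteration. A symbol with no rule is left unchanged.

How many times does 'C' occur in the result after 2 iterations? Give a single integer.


Answer: 1

Derivation:
Step 0: E  (0 'C')
Step 1: FFC  (1 'C')
Step 2: FFC  (1 'C')


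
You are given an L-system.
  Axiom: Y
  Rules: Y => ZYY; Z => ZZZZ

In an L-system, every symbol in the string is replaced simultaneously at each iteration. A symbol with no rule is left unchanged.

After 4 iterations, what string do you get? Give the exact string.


Step 0: Y
Step 1: ZYY
Step 2: ZZZZZYYZYY
Step 3: ZZZZZZZZZZZZZZZZZZZZZYYZYYZZZZZYYZYY
Step 4: ZZZZZZZZZZZZZZZZZZZZZZZZZZZZZZZZZZZZZZZZZZZZZZZZZZZZZZZZZZZZZZZZZZZZZZZZZZZZZZZZZZZZZYYZYYZZZZZYYZYYZZZZZZZZZZZZZZZZZZZZZYYZYYZZZZZYYZYY

Answer: ZZZZZZZZZZZZZZZZZZZZZZZZZZZZZZZZZZZZZZZZZZZZZZZZZZZZZZZZZZZZZZZZZZZZZZZZZZZZZZZZZZZZZYYZYYZZZZZYYZYYZZZZZZZZZZZZZZZZZZZZZYYZYYZZZZZYYZYY


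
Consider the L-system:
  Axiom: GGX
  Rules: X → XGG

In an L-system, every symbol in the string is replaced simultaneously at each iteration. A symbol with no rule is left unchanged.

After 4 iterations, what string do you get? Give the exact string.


Answer: GGXGGGGGGGG

Derivation:
Step 0: GGX
Step 1: GGXGG
Step 2: GGXGGGG
Step 3: GGXGGGGGG
Step 4: GGXGGGGGGGG


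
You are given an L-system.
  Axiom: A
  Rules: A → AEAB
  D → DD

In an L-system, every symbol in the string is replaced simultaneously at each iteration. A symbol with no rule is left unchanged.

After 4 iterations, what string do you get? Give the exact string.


Answer: AEABEAEABBEAEABEAEABBBEAEABEAEABBEAEABEAEABBBB

Derivation:
Step 0: A
Step 1: AEAB
Step 2: AEABEAEABB
Step 3: AEABEAEABBEAEABEAEABBB
Step 4: AEABEAEABBEAEABEAEABBBEAEABEAEABBEAEABEAEABBBB


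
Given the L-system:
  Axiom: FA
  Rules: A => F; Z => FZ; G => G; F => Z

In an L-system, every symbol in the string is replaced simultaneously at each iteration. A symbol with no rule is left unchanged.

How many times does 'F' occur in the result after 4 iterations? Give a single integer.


Step 0: FA  (1 'F')
Step 1: ZF  (1 'F')
Step 2: FZZ  (1 'F')
Step 3: ZFZFZ  (2 'F')
Step 4: FZZFZZFZ  (3 'F')

Answer: 3


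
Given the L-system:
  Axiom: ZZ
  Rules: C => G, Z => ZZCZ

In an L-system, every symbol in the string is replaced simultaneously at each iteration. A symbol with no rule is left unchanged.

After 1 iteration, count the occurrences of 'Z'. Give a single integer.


Step 0: ZZ  (2 'Z')
Step 1: ZZCZZZCZ  (6 'Z')

Answer: 6


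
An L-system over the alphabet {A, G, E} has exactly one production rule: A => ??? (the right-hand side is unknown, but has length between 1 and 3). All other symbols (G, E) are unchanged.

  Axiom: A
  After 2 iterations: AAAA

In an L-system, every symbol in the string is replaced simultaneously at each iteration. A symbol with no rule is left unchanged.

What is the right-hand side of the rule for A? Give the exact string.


Answer: AA

Derivation:
Trying A => AA:
  Step 0: A
  Step 1: AA
  Step 2: AAAA
Matches the given result.


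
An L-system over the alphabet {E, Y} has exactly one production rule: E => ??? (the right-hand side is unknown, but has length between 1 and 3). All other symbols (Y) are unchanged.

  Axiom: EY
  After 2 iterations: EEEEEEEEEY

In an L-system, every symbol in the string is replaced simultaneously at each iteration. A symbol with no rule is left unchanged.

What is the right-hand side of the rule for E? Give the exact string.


Answer: EEE

Derivation:
Trying E => EEE:
  Step 0: EY
  Step 1: EEEY
  Step 2: EEEEEEEEEY
Matches the given result.


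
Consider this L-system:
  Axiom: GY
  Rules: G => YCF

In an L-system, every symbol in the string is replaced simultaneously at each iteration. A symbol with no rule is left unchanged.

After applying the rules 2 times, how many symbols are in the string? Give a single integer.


Answer: 4

Derivation:
Step 0: length = 2
Step 1: length = 4
Step 2: length = 4


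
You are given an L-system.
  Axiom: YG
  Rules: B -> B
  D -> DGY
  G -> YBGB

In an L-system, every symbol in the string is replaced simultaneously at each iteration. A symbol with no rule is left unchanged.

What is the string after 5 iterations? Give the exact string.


Answer: YYBYBYBYBYBGBBBBB

Derivation:
Step 0: YG
Step 1: YYBGB
Step 2: YYBYBGBB
Step 3: YYBYBYBGBBB
Step 4: YYBYBYBYBGBBBB
Step 5: YYBYBYBYBYBGBBBBB


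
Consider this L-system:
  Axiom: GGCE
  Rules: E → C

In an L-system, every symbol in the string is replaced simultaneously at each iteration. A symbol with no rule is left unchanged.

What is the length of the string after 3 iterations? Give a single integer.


Step 0: length = 4
Step 1: length = 4
Step 2: length = 4
Step 3: length = 4

Answer: 4


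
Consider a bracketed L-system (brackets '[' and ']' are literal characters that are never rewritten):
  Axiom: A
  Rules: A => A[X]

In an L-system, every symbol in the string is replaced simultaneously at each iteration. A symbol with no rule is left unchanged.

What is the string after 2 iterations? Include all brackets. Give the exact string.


Step 0: A
Step 1: A[X]
Step 2: A[X][X]

Answer: A[X][X]


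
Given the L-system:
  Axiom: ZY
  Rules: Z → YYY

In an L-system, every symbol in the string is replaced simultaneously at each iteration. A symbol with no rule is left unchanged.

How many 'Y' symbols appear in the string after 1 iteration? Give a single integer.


Answer: 4

Derivation:
Step 0: ZY  (1 'Y')
Step 1: YYYY  (4 'Y')


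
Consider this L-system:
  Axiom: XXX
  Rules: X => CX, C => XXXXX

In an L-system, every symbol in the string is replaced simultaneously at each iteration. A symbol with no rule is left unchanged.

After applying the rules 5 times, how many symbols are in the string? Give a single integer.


Step 0: length = 3
Step 1: length = 6
Step 2: length = 21
Step 3: length = 51
Step 4: length = 156
Step 5: length = 411

Answer: 411


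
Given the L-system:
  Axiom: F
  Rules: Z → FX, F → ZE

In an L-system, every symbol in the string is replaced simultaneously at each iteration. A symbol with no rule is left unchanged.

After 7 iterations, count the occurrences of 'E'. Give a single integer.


Step 0: F  (0 'E')
Step 1: ZE  (1 'E')
Step 2: FXE  (1 'E')
Step 3: ZEXE  (2 'E')
Step 4: FXEXE  (2 'E')
Step 5: ZEXEXE  (3 'E')
Step 6: FXEXEXE  (3 'E')
Step 7: ZEXEXEXE  (4 'E')

Answer: 4


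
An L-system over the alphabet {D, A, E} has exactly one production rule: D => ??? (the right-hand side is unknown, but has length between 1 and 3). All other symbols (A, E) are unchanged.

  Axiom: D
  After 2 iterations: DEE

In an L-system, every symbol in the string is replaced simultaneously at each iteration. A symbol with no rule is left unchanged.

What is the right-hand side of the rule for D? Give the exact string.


Trying D => DE:
  Step 0: D
  Step 1: DE
  Step 2: DEE
Matches the given result.

Answer: DE


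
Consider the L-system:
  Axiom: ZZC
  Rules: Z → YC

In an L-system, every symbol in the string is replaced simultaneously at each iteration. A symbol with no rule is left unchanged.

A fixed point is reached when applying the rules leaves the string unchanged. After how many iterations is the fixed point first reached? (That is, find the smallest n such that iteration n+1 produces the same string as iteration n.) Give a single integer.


Answer: 1

Derivation:
Step 0: ZZC
Step 1: YCYCC
Step 2: YCYCC  (unchanged — fixed point at step 1)


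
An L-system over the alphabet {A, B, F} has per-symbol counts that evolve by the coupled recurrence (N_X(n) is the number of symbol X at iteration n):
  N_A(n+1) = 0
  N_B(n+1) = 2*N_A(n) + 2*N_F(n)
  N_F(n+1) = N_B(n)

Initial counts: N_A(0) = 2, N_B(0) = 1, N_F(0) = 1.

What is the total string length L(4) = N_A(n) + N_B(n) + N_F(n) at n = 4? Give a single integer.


Answer: 16

Derivation:
Step 0: N_A=2, N_B=1, N_F=1, L=4
Step 1: N_A=0, N_B=6, N_F=1, L=7
Step 2: N_A=0, N_B=2, N_F=6, L=8
Step 3: N_A=0, N_B=12, N_F=2, L=14
Step 4: N_A=0, N_B=4, N_F=12, L=16


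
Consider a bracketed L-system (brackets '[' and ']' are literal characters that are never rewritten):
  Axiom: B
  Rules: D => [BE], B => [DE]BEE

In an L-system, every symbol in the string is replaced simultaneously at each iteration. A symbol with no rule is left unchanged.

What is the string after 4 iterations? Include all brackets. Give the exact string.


Answer: [[[[BE]E][DE]BEEEEE]E][[[DE]BEEE]E][[BE]E][DE]BEEEEEEEE

Derivation:
Step 0: B
Step 1: [DE]BEE
Step 2: [[BE]E][DE]BEEEE
Step 3: [[[DE]BEEE]E][[BE]E][DE]BEEEEEE
Step 4: [[[[BE]E][DE]BEEEEE]E][[[DE]BEEE]E][[BE]E][DE]BEEEEEEEE


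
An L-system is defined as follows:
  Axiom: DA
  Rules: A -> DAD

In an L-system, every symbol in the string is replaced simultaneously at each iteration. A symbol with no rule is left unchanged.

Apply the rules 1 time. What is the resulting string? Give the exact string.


Step 0: DA
Step 1: DDAD

Answer: DDAD


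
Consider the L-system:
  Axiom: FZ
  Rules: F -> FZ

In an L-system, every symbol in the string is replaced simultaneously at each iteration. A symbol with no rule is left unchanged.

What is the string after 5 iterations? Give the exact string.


Step 0: FZ
Step 1: FZZ
Step 2: FZZZ
Step 3: FZZZZ
Step 4: FZZZZZ
Step 5: FZZZZZZ

Answer: FZZZZZZ


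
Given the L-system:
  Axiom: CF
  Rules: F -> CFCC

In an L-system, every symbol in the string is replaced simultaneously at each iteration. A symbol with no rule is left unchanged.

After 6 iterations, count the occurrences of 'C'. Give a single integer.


Answer: 19

Derivation:
Step 0: CF  (1 'C')
Step 1: CCFCC  (4 'C')
Step 2: CCCFCCCC  (7 'C')
Step 3: CCCCFCCCCCC  (10 'C')
Step 4: CCCCCFCCCCCCCC  (13 'C')
Step 5: CCCCCCFCCCCCCCCCC  (16 'C')
Step 6: CCCCCCCFCCCCCCCCCCCC  (19 'C')


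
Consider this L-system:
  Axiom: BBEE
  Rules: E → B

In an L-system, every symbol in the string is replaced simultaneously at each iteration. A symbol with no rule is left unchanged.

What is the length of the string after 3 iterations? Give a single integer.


Step 0: length = 4
Step 1: length = 4
Step 2: length = 4
Step 3: length = 4

Answer: 4


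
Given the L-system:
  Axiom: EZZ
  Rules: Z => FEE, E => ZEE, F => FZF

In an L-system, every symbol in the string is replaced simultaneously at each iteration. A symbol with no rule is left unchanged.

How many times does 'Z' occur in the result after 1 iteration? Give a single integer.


Step 0: EZZ  (2 'Z')
Step 1: ZEEFEEFEE  (1 'Z')

Answer: 1


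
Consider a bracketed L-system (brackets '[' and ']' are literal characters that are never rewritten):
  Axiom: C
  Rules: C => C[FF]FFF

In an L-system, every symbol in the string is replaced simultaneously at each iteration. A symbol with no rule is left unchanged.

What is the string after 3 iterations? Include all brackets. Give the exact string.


Step 0: C
Step 1: C[FF]FFF
Step 2: C[FF]FFF[FF]FFF
Step 3: C[FF]FFF[FF]FFF[FF]FFF

Answer: C[FF]FFF[FF]FFF[FF]FFF


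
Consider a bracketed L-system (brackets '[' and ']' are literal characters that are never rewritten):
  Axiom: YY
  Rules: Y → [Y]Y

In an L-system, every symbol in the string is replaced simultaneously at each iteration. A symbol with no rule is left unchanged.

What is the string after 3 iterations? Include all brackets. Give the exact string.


Answer: [[[Y]Y][Y]Y][[Y]Y][Y]Y[[[Y]Y][Y]Y][[Y]Y][Y]Y

Derivation:
Step 0: YY
Step 1: [Y]Y[Y]Y
Step 2: [[Y]Y][Y]Y[[Y]Y][Y]Y
Step 3: [[[Y]Y][Y]Y][[Y]Y][Y]Y[[[Y]Y][Y]Y][[Y]Y][Y]Y


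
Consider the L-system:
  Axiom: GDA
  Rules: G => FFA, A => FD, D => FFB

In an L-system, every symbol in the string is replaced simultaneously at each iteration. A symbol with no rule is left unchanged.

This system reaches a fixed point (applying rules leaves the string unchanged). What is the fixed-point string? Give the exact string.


Step 0: GDA
Step 1: FFAFFBFD
Step 2: FFFDFFBFFFB
Step 3: FFFFFBFFBFFFB
Step 4: FFFFFBFFBFFFB  (unchanged — fixed point at step 3)

Answer: FFFFFBFFBFFFB


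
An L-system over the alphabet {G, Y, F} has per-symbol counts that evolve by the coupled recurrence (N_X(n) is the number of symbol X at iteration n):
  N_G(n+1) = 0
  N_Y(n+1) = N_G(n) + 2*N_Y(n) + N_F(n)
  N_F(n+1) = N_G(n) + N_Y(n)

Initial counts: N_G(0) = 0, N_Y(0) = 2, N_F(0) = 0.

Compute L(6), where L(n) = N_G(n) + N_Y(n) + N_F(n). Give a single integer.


Answer: 478

Derivation:
Step 0: N_G=0, N_Y=2, N_F=0, L=2
Step 1: N_G=0, N_Y=4, N_F=2, L=6
Step 2: N_G=0, N_Y=10, N_F=4, L=14
Step 3: N_G=0, N_Y=24, N_F=10, L=34
Step 4: N_G=0, N_Y=58, N_F=24, L=82
Step 5: N_G=0, N_Y=140, N_F=58, L=198
Step 6: N_G=0, N_Y=338, N_F=140, L=478


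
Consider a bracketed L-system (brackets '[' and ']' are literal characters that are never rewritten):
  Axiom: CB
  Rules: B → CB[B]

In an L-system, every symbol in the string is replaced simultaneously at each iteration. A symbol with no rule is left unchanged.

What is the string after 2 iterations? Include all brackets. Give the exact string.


Answer: CCCB[B][CB[B]]

Derivation:
Step 0: CB
Step 1: CCB[B]
Step 2: CCCB[B][CB[B]]


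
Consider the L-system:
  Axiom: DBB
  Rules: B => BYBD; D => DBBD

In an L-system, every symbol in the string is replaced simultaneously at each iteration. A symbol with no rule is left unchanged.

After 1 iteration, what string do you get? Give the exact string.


Answer: DBBDBYBDBYBD

Derivation:
Step 0: DBB
Step 1: DBBDBYBDBYBD


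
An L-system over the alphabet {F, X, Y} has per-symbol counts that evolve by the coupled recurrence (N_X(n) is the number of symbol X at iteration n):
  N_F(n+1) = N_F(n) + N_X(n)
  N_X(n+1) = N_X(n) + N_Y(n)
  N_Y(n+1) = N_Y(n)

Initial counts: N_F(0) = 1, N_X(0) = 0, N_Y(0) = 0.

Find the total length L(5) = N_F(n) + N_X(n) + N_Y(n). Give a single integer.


Step 0: N_F=1, N_X=0, N_Y=0, L=1
Step 1: N_F=1, N_X=0, N_Y=0, L=1
Step 2: N_F=1, N_X=0, N_Y=0, L=1
Step 3: N_F=1, N_X=0, N_Y=0, L=1
Step 4: N_F=1, N_X=0, N_Y=0, L=1
Step 5: N_F=1, N_X=0, N_Y=0, L=1

Answer: 1


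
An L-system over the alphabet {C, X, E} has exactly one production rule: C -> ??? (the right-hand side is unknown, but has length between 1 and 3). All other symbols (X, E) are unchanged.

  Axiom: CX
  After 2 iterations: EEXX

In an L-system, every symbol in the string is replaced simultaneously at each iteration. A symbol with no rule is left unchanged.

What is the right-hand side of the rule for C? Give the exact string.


Trying C -> EEX:
  Step 0: CX
  Step 1: EEXX
  Step 2: EEXX
Matches the given result.

Answer: EEX


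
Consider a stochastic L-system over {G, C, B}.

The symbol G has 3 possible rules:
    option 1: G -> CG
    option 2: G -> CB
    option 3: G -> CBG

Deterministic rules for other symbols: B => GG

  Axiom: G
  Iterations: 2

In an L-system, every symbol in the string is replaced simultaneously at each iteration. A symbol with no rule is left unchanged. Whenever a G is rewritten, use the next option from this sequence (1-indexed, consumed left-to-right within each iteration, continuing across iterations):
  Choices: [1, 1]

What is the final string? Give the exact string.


Answer: CCG

Derivation:
Step 0: G
Step 1: CG  (used choices [1])
Step 2: CCG  (used choices [1])


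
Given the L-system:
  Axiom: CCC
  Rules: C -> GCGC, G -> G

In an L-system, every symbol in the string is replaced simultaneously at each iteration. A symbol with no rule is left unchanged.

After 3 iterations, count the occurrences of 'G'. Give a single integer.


Step 0: CCC  (0 'G')
Step 1: GCGCGCGCGCGC  (6 'G')
Step 2: GGCGCGGCGCGGCGCGGCGCGGCGCGGCGC  (18 'G')
Step 3: GGGCGCGGCGCGGGCGCGGCGCGGGCGCGGCGCGGGCGCGGCGCGGGCGCGGCGCGGGCGCGGCGC  (42 'G')

Answer: 42


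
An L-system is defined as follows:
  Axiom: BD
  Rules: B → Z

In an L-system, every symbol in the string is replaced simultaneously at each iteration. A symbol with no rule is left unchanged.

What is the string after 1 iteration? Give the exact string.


Step 0: BD
Step 1: ZD

Answer: ZD


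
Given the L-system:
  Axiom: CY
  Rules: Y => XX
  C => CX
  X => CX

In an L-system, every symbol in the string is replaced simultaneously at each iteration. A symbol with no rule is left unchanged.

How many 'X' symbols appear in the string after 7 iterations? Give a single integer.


Step 0: CY  (0 'X')
Step 1: CXXX  (3 'X')
Step 2: CXCXCXCX  (4 'X')
Step 3: CXCXCXCXCXCXCXCX  (8 'X')
Step 4: CXCXCXCXCXCXCXCXCXCXCXCXCXCXCXCX  (16 'X')
Step 5: CXCXCXCXCXCXCXCXCXCXCXCXCXCXCXCXCXCXCXCXCXCXCXCXCXCXCXCXCXCXCXCX  (32 'X')
Step 6: CXCXCXCXCXCXCXCXCXCXCXCXCXCXCXCXCXCXCXCXCXCXCXCXCXCXCXCXCXCXCXCXCXCXCXCXCXCXCXCXCXCXCXCXCXCXCXCXCXCXCXCXCXCXCXCXCXCXCXCXCXCXCXCX  (64 'X')
Step 7: CXCXCXCXCXCXCXCXCXCXCXCXCXCXCXCXCXCXCXCXCXCXCXCXCXCXCXCXCXCXCXCXCXCXCXCXCXCXCXCXCXCXCXCXCXCXCXCXCXCXCXCXCXCXCXCXCXCXCXCXCXCXCXCXCXCXCXCXCXCXCXCXCXCXCXCXCXCXCXCXCXCXCXCXCXCXCXCXCXCXCXCXCXCXCXCXCXCXCXCXCXCXCXCXCXCXCXCXCXCXCXCXCXCXCXCXCXCXCXCXCXCXCXCXCXCXCXCX  (128 'X')

Answer: 128


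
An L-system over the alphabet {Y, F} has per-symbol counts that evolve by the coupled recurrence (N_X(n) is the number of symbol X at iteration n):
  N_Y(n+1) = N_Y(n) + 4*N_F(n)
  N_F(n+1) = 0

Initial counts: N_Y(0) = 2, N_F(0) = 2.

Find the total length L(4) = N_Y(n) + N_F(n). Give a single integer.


Answer: 10

Derivation:
Step 0: N_Y=2, N_F=2, L=4
Step 1: N_Y=10, N_F=0, L=10
Step 2: N_Y=10, N_F=0, L=10
Step 3: N_Y=10, N_F=0, L=10
Step 4: N_Y=10, N_F=0, L=10


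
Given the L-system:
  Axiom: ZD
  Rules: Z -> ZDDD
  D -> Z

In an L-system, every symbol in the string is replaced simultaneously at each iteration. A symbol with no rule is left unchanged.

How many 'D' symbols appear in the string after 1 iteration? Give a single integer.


Answer: 3

Derivation:
Step 0: ZD  (1 'D')
Step 1: ZDDDZ  (3 'D')


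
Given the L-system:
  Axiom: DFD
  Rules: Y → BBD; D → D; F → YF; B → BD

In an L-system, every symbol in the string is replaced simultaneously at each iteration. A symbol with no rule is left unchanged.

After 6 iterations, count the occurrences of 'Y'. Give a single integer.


Answer: 1

Derivation:
Step 0: DFD  (0 'Y')
Step 1: DYFD  (1 'Y')
Step 2: DBBDYFD  (1 'Y')
Step 3: DBDBDDBBDYFD  (1 'Y')
Step 4: DBDDBDDDBDBDDBBDYFD  (1 'Y')
Step 5: DBDDDBDDDDBDDBDDDBDBDDBBDYFD  (1 'Y')
Step 6: DBDDDDBDDDDDBDDDBDDDDBDDBDDDBDBDDBBDYFD  (1 'Y')


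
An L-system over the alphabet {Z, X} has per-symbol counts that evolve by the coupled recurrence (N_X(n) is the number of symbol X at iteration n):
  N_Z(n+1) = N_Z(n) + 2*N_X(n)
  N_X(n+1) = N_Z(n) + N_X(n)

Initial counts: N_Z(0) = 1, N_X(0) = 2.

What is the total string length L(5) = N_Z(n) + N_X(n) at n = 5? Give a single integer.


Answer: 268

Derivation:
Step 0: N_Z=1, N_X=2, L=3
Step 1: N_Z=5, N_X=3, L=8
Step 2: N_Z=11, N_X=8, L=19
Step 3: N_Z=27, N_X=19, L=46
Step 4: N_Z=65, N_X=46, L=111
Step 5: N_Z=157, N_X=111, L=268


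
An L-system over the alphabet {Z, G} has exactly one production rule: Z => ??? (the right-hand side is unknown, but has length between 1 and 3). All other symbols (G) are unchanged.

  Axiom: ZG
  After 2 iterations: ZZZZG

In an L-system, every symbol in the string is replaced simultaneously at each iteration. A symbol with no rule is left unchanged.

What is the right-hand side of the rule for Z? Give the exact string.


Trying Z => ZZ:
  Step 0: ZG
  Step 1: ZZG
  Step 2: ZZZZG
Matches the given result.

Answer: ZZ


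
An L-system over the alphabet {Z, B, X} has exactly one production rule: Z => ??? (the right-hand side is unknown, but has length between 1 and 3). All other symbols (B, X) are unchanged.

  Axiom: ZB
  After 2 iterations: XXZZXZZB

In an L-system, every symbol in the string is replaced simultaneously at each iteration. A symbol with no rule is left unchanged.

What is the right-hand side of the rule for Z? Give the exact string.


Answer: XZZ

Derivation:
Trying Z => XZZ:
  Step 0: ZB
  Step 1: XZZB
  Step 2: XXZZXZZB
Matches the given result.


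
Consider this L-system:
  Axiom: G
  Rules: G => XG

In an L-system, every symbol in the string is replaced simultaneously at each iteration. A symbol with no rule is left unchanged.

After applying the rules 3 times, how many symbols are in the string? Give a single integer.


Answer: 4

Derivation:
Step 0: length = 1
Step 1: length = 2
Step 2: length = 3
Step 3: length = 4


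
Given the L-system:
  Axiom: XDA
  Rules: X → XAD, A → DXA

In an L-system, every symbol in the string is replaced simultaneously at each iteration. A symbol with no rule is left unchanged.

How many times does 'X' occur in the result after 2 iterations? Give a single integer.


Answer: 4

Derivation:
Step 0: XDA  (1 'X')
Step 1: XADDDXA  (2 'X')
Step 2: XADDXADDDXADDXA  (4 'X')


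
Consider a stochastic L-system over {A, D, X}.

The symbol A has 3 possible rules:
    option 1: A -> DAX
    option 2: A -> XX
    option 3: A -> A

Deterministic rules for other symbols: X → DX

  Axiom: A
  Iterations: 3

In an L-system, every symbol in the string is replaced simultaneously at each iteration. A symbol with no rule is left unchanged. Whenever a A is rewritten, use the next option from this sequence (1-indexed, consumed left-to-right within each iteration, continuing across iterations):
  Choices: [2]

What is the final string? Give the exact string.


Step 0: A
Step 1: XX  (used choices [2])
Step 2: DXDX  (used choices [])
Step 3: DDXDDX  (used choices [])

Answer: DDXDDX


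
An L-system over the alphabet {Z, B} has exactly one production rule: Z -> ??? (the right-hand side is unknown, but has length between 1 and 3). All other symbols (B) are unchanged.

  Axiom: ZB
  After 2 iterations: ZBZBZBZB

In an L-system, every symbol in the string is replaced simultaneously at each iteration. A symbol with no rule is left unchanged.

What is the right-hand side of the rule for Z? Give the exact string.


Trying Z -> ZBZ:
  Step 0: ZB
  Step 1: ZBZB
  Step 2: ZBZBZBZB
Matches the given result.

Answer: ZBZ


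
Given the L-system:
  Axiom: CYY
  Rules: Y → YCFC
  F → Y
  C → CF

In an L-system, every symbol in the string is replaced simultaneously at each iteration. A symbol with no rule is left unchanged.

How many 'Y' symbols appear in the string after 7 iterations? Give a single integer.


Answer: 278

Derivation:
Step 0: length=3, 'Y' count=2
Step 1: length=10, 'Y' count=2
Step 2: length=21, 'Y' count=5
Step 3: length=45, 'Y' count=12
Step 4: length=100, 'Y' count=26
Step 5: length=221, 'Y' count=57
Step 6: length=487, 'Y' count=126
Step 7: length=1074, 'Y' count=278
Final string: CFYYCFCYCFCCFYCFYCFCCFYCFCFYYCFCCFYYCFCCFYCFCFYYCFCCFYCFYYCFCYCFCCFYCFCFYYCFCYCFCCFYCFCFYYCFCCFYCFYYCFCYCFCCFYCFCFYYCFCCFYYCFCYCFCCFYCFYCFCCFYCFCFYYCFCCFYCFYYCFCYCFCCFYCFYCFCCFYCFCFYYCFCCFYCFYYCFCYCFCCFYCFCFYYCFCCFYYCFCYCFCCFYCFYCFCCFYCFCFYYCFCCFYCFYYCFCYCFCCFYCFCFYYCFCYCFCCFYCFYCFCCFYCFCFYYCFCCFYYCFCCFYCFCFYYCFCCFYCFYYCFCYCFCCFYCFCFYYCFCCFYYCFCYCFCCFYCFYCFCCFYCFCFYYCFCCFYCFYYCFCYCFCCFYCFYCFCCFYCFCFYYCFCCFYYCFCCFYCFCFYYCFCCFYCFYYCFCYCFCCFYCFCFYYCFCYCFCCFYCFCFYYCFCCFYCFYYCFCYCFCCFYCFCFYYCFCCFYYCFCYCFCCFYCFYCFCCFYCFCFYYCFCCFYCFYYCFCYCFCCFYCFCFYYCFCYCFCCFYCFYCFCCFYCFCFYYCFCCFYYCFCCFYCFCFYYCFCCFYCFYYCFCYCFCCFYCFCFYYCFCYCFCCFYCFCFYYCFCCFYCFYYCFCYCFCCFYCFCFYYCFCCFYYCFCYCFCCFYCFYCFCCFYCFCFYYCFCCFYCFYYCFCYCFCCFYCFCFYYCFCYCFCCFYCFYCFCCFYCFCFYYCFCCFYYCFCCFYCFCFYYCFCCFYCFYYCFCYCFCCFYCFCFYYCFCCFYYCFCYCFCCFYCFYCFCCFYCFCFYYCFCCFYCFYYCFCYCFCCFYCFYCFCCFYCFCFYYCFCCFYYCFCCFYCFCFYYCFCCFYCFYYCFCYCFCCFYCFCFYYCFCYCFCCFYCFCFYYCFCCFYCFYYCFCYCFCCFYCFCFYYCFCCFYYCFCYCFCCFYCFYCFCCFYCFCFYYCFCCFYCFYYCFCYCFCCFYCFCFYYCFCYCFCCFYCFYCFCCFYCFCFYYCFCCFYYCFCCFYCFCFYYCFCCFYCFYYCFCYCFCCFYCFCFYYCFC


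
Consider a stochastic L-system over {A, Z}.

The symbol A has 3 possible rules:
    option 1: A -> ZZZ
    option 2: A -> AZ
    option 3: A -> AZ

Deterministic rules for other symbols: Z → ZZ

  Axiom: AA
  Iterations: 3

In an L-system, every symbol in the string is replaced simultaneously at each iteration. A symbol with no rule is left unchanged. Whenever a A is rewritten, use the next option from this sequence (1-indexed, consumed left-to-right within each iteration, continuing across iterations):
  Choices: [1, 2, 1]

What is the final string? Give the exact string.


Step 0: AA
Step 1: ZZZAZ  (used choices [1, 2])
Step 2: ZZZZZZZZZZZ  (used choices [1])
Step 3: ZZZZZZZZZZZZZZZZZZZZZZ  (used choices [])

Answer: ZZZZZZZZZZZZZZZZZZZZZZ


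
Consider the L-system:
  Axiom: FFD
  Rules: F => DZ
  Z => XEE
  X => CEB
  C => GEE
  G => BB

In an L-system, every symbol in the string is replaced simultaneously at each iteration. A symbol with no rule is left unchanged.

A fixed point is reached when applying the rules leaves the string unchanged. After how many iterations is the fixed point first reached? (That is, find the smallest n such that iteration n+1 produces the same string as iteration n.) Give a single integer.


Answer: 5

Derivation:
Step 0: FFD
Step 1: DZDZD
Step 2: DXEEDXEED
Step 3: DCEBEEDCEBEED
Step 4: DGEEEBEEDGEEEBEED
Step 5: DBBEEEBEEDBBEEEBEED
Step 6: DBBEEEBEEDBBEEEBEED  (unchanged — fixed point at step 5)


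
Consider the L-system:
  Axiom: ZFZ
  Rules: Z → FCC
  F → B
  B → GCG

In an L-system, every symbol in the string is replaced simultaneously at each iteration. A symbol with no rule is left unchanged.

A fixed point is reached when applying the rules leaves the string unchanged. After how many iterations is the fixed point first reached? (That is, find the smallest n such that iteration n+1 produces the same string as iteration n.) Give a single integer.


Step 0: ZFZ
Step 1: FCCBFCC
Step 2: BCCGCGBCC
Step 3: GCGCCGCGGCGCC
Step 4: GCGCCGCGGCGCC  (unchanged — fixed point at step 3)

Answer: 3


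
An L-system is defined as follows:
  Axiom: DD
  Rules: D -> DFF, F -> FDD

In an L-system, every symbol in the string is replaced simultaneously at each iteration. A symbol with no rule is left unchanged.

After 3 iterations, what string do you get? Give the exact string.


Step 0: DD
Step 1: DFFDFF
Step 2: DFFFDDFDDDFFFDDFDD
Step 3: DFFFDDFDDFDDDFFDFFFDDDFFDFFDFFFDDFDDFDDDFFDFFFDDDFFDFF

Answer: DFFFDDFDDFDDDFFDFFFDDDFFDFFDFFFDDFDDFDDDFFDFFFDDDFFDFF


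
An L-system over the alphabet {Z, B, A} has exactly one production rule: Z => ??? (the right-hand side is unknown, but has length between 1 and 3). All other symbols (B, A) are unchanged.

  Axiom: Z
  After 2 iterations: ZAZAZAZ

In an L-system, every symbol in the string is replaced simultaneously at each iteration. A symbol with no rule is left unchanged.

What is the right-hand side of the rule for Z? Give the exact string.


Trying Z => ZAZ:
  Step 0: Z
  Step 1: ZAZ
  Step 2: ZAZAZAZ
Matches the given result.

Answer: ZAZ
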